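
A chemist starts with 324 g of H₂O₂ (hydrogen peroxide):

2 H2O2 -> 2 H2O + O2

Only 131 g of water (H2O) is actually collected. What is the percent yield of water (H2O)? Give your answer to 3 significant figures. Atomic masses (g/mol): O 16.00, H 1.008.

M(H2O2) = 2(1.008) + 2(16.00) = 34.016 g/mol.
M(H2O) = 2(1.008) + 16.00 = 18.016 g/mol.
n(H2O2) = 324.0 g / 34.016 g/mol = 9.525 mol.
From the equation the H2O2:H2O mole ratio is 2:2, so n(H2O) = 9.525 × 2/2 = 9.525 mol.
Mass of H2O = 9.525 mol × 18.016 g/mol = 171.6 g.
This is the theoretical yield. Percent yield = 131 g / 171.6 g × 100% = 76.34%.

76.3 %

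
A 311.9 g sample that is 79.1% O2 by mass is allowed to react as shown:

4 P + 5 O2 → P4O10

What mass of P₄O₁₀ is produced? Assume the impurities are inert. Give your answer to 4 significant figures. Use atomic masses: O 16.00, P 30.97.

Mass of pure O2 = 311.9 g × 0.791 = 246.71 g.
M(O2) = 2(16.00) = 32.00 g/mol.
M(P4O10) = 4(30.97) + 10(16.00) = 283.88 g/mol.
n(O2) = 246.71 g / 32.00 g/mol = 7.7098 mol.
From the equation the O2:P4O10 mole ratio is 5:1, so n(P4O10) = 7.7098 × 1/5 = 1.5420 mol.
Mass of P4O10 = 1.5420 mol × 283.88 g/mol = 437.73 g.

437.7 g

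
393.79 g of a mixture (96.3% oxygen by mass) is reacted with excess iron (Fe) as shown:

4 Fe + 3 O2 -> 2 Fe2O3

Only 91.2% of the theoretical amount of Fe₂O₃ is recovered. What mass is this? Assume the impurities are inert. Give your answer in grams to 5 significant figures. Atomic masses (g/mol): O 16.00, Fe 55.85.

Pure O2 available = 393.79 g × 0.963 = 379.220 g.
M(O2) = 2(16.00) = 32.00 g/mol.
M(Fe2O3) = 2(55.85) + 3(16.00) = 159.70 g/mol.
n(O2) = 379.220 g / 32.00 g/mol = 11.8506 mol.
From the equation the O2:Fe2O3 mole ratio is 3:2, so n(Fe2O3) = 11.8506 × 2/3 = 7.90041 mol.
Mass of Fe2O3 = 7.90041 mol × 159.70 g/mol = 1261.70 g.
Actual mass collected = 1261.70 g × 0.912 = 1150.67 g.

1150.7 g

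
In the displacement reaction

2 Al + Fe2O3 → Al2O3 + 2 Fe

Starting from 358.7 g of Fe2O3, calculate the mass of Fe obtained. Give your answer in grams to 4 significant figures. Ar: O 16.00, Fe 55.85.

250.9 g

M(Fe2O3) = 2(55.85) + 3(16.00) = 159.70 g/mol.
M(Fe) = 55.85 g/mol.
n(Fe2O3) = 358.70 g / 159.70 g/mol = 2.2461 mol.
From the equation the Fe2O3:Fe mole ratio is 1:2, so n(Fe) = 2.2461 × 2/1 = 4.4922 mol.
Mass of Fe = 4.4922 mol × 55.85 g/mol = 250.89 g.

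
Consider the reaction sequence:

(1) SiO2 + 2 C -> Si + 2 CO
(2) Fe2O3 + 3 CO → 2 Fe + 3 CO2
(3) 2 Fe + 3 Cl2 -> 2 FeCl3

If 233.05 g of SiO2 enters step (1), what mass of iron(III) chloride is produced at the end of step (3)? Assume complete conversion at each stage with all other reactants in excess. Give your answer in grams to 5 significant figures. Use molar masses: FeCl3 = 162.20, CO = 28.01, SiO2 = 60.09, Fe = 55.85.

838.76 g

n(SiO2) = 233.05 / 60.09 = 3.87835 mol.
Reaction (1): SiO2→CO ratio 1:2 ⇒ n(CO) = 7.75670 mol.
Reaction (2): CO→Fe ratio 3:2 ⇒ n(Fe) = 5.17113 mol.
Reaction (3): Fe→FeCl3 ratio 2:2 ⇒ n(FeCl3) = 5.17113 mol.
Mass of FeCl3 = 5.17113 × 162.20 = 838.758 g.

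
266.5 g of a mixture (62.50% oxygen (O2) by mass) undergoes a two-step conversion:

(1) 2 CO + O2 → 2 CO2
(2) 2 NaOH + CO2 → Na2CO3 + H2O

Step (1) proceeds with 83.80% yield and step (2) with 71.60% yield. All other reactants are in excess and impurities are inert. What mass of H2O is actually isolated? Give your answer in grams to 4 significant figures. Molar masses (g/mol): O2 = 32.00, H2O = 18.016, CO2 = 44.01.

112.5 g

Pure O2 = 266.5 × 0.6250 = 166.56 g.
n(O2) = 166.56 / 32.00 = 5.2051 mol.
Step 1 (O2:CO2 = 1:2): theoretical n(CO2) = 10.410 mol; at 83.80% yield, n(CO2) = 8.7237 mol.
Step 2 (CO2:H2O = 1:1): theoretical n(H2O) = 8.7237 mol, so theoretical mass = 8.7237 × 18.016 = 157.17 g.
At 71.60% yield, actual mass of H2O = 157.17 × 0.7160 = 112.53 g.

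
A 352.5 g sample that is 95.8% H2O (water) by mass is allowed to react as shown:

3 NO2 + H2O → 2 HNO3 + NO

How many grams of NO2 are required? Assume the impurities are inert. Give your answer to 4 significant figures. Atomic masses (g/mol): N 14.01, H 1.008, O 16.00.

Mass of pure H2O = 352.5 g × 0.958 = 337.69 g.
M(H2O) = 2(1.008) + 16.00 = 18.016 g/mol.
M(NO2) = 14.01 + 2(16.00) = 46.01 g/mol.
n(H2O) = 337.69 g / 18.016 g/mol = 18.744 mol.
From the equation the H2O:NO2 mole ratio is 1:3, so n(NO2) = 18.744 × 3/1 = 56.233 mol.
Mass of NO2 = 56.233 mol × 46.01 g/mol = 2587.3 g.

2587 g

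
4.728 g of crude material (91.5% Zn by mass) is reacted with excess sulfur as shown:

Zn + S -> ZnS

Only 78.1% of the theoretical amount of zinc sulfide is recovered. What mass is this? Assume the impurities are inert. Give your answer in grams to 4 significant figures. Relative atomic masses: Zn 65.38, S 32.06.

5.035 g

Pure Zn available = 4.728 g × 0.915 = 4.3261 g.
M(Zn) = 65.38 g/mol.
M(ZnS) = 65.38 + 32.06 = 97.44 g/mol.
n(Zn) = 4.3261 g / 65.38 g/mol = 0.066169 mol.
From the equation the Zn:ZnS mole ratio is 1:1, so n(ZnS) = 0.066169 × 1/1 = 0.066169 mol.
Mass of ZnS = 0.066169 mol × 97.44 g/mol = 6.4475 g.
Actual mass collected = 6.4475 g × 0.781 = 5.0355 g.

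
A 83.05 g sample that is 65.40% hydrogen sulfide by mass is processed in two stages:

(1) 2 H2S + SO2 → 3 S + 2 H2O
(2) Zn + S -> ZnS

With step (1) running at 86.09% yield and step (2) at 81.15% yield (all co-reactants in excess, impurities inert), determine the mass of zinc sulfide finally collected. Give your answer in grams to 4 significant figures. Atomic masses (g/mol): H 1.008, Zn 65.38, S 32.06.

162.8 g

Pure H2S = 83.05 × 0.6540 = 54.315 g.
M(H2S) = 2(1.008) + 32.06 = 34.076 g/mol.
M(ZnS) = 65.38 + 32.06 = 97.44 g/mol.
n(H2S) = 54.315 / 34.076 = 1.5939 mol.
Step 1 (H2S:S = 2:3): theoretical n(S) = 2.3909 mol; at 86.09% yield, n(S) = 2.0583 mol.
Step 2 (S:ZnS = 1:1): theoretical n(ZnS) = 2.0583 mol, so theoretical mass = 2.0583 × 97.44 = 200.56 g.
At 81.15% yield, actual mass of ZnS = 200.56 × 0.8115 = 162.76 g.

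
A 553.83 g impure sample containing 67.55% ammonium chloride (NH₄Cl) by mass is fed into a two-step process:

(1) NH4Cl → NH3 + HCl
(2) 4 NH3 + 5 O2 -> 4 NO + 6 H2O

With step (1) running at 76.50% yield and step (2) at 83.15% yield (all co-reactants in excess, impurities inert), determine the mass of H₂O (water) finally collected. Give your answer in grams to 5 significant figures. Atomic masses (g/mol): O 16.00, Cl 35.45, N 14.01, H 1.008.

120.22 g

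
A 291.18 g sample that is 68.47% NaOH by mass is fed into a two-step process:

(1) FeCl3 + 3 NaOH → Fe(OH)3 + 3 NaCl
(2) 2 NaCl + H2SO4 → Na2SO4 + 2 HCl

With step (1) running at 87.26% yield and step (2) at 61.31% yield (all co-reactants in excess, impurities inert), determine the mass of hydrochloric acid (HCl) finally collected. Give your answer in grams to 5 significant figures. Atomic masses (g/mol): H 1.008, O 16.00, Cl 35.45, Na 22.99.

Pure NaOH = 291.18 × 0.6847 = 199.371 g.
M(NaOH) = 22.99 + 16.00 + 1.008 = 39.998 g/mol.
M(HCl) = 1.008 + 35.45 = 36.458 g/mol.
n(NaOH) = 199.371 / 39.998 = 4.98452 mol.
Step 1 (NaOH:NaCl = 3:3): theoretical n(NaCl) = 4.98452 mol; at 87.26% yield, n(NaCl) = 4.34949 mol.
Step 2 (NaCl:HCl = 2:2): theoretical n(HCl) = 4.34949 mol, so theoretical mass = 4.34949 × 36.458 = 158.574 g.
At 61.31% yield, actual mass of HCl = 158.574 × 0.6131 = 97.2216 g.

97.222 g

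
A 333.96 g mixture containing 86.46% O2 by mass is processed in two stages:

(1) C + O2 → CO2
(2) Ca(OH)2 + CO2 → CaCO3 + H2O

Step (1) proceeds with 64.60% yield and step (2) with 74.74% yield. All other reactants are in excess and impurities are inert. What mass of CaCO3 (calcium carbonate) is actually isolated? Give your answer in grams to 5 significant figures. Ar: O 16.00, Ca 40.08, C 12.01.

436.05 g

Pure O2 = 333.96 × 0.8646 = 288.742 g.
M(O2) = 2(16.00) = 32.00 g/mol.
M(CaCO3) = 40.08 + 12.01 + 3(16.00) = 100.09 g/mol.
n(O2) = 288.742 / 32.00 = 9.02318 mol.
Step 1 (O2:CO2 = 1:1): theoretical n(CO2) = 9.02318 mol; at 64.60% yield, n(CO2) = 5.82898 mol.
Step 2 (CO2:CaCO3 = 1:1): theoretical n(CaCO3) = 5.82898 mol, so theoretical mass = 5.82898 × 100.09 = 583.422 g.
At 74.74% yield, actual mass of CaCO3 = 583.422 × 0.7474 = 436.050 g.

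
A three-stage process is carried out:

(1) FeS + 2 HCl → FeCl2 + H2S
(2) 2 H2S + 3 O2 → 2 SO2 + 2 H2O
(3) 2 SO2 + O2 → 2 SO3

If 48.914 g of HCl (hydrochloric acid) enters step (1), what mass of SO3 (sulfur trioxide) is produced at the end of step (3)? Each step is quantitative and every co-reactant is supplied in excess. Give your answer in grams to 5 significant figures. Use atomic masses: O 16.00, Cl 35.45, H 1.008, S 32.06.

M(HCl) = 1.008 + 35.45 = 36.458 g/mol.
M(SO3) = 32.06 + 3(16.00) = 80.06 g/mol.
n(HCl) = 48.914 / 36.458 = 1.34165 mol.
Reaction (1): HCl→H2S ratio 2:1 ⇒ n(H2S) = 0.670827 mol.
Reaction (2): H2S→SO2 ratio 2:2 ⇒ n(SO2) = 0.670827 mol.
Reaction (3): SO2→SO3 ratio 2:2 ⇒ n(SO3) = 0.670827 mol.
Mass of SO3 = 0.670827 × 80.06 = 53.7064 g.

53.706 g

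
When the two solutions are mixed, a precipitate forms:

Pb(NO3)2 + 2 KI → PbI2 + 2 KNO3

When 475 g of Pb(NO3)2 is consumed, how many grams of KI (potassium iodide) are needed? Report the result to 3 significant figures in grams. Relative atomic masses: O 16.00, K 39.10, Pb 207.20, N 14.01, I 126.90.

M(Pb(NO3)2) = 207.20 + 2(14.01) + 6(16.00) = 331.22 g/mol.
M(KI) = 39.10 + 126.90 = 166.00 g/mol.
n(Pb(NO3)2) = 475.0 g / 331.22 g/mol = 1.434 mol.
From the equation the Pb(NO3)2:KI mole ratio is 1:2, so n(KI) = 1.434 × 2/1 = 2.868 mol.
Mass of KI = 2.868 mol × 166.00 g/mol = 476.1 g.

476 g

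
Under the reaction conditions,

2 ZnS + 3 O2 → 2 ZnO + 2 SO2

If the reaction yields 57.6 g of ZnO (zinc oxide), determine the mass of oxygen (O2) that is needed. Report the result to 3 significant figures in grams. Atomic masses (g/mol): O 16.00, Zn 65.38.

34.0 g

M(ZnO) = 65.38 + 16.00 = 81.38 g/mol.
M(O2) = 2(16.00) = 32.00 g/mol.
n(ZnO) = 57.60 g / 81.38 g/mol = 0.7078 mol.
From the equation the ZnO:O2 mole ratio is 2:3, so n(O2) = 0.7078 × 3/2 = 1.062 mol.
Mass of O2 = 1.062 mol × 32.00 g/mol = 33.97 g.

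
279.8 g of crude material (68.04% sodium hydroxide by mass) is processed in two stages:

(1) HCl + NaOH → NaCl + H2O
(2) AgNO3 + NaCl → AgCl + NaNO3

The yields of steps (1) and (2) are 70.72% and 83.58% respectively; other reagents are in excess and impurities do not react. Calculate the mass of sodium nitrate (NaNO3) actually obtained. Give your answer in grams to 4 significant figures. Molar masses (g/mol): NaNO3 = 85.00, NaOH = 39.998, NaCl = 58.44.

239.1 g

Pure NaOH = 279.8 × 0.6804 = 190.38 g.
n(NaOH) = 190.38 / 39.998 = 4.7596 mol.
Step 1 (NaOH:NaCl = 1:1): theoretical n(NaCl) = 4.7596 mol; at 70.72% yield, n(NaCl) = 3.3660 mol.
Step 2 (NaCl:NaNO3 = 1:1): theoretical n(NaNO3) = 3.3660 mol, so theoretical mass = 3.3660 × 85.00 = 286.11 g.
At 83.58% yield, actual mass of NaNO3 = 286.11 × 0.8358 = 239.13 g.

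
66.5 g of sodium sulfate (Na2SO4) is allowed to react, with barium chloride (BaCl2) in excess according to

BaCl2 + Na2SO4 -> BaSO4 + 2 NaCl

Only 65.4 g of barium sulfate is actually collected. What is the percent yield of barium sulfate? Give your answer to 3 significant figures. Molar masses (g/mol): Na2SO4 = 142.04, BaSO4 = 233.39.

59.9 %

n(Na2SO4) = 66.50 g / 142.04 g/mol = 0.4682 mol.
From the equation the Na2SO4:BaSO4 mole ratio is 1:1, so n(BaSO4) = 0.4682 × 1/1 = 0.4682 mol.
Mass of BaSO4 = 0.4682 mol × 233.39 g/mol = 109.3 g.
This is the theoretical yield. Percent yield = 65.4 g / 109.3 g × 100% = 59.85%.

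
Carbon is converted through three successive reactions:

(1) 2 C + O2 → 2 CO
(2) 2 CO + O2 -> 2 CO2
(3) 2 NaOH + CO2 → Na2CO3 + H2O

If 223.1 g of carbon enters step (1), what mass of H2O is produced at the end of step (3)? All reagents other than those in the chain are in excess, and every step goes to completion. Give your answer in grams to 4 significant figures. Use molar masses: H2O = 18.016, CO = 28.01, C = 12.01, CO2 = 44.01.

334.7 g

n(C) = 223.1 / 12.01 = 18.576 mol.
Reaction (1): C→CO ratio 2:2 ⇒ n(CO) = 18.576 mol.
Reaction (2): CO→CO2 ratio 2:2 ⇒ n(CO2) = 18.576 mol.
Reaction (3): CO2→H2O ratio 1:1 ⇒ n(H2O) = 18.576 mol.
Mass of H2O = 18.576 × 18.016 = 334.67 g.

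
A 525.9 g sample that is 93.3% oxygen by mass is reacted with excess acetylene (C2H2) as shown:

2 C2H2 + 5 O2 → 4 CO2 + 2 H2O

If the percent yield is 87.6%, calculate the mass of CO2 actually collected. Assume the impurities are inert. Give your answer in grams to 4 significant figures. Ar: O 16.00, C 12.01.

472.9 g

Pure O2 available = 525.9 g × 0.933 = 490.66 g.
M(O2) = 2(16.00) = 32.00 g/mol.
M(CO2) = 12.01 + 2(16.00) = 44.01 g/mol.
n(O2) = 490.66 g / 32.00 g/mol = 15.333 mol.
From the equation the O2:CO2 mole ratio is 5:4, so n(CO2) = 15.333 × 4/5 = 12.267 mol.
Mass of CO2 = 12.267 mol × 44.01 g/mol = 539.85 g.
Actual mass collected = 539.85 g × 0.876 = 472.91 g.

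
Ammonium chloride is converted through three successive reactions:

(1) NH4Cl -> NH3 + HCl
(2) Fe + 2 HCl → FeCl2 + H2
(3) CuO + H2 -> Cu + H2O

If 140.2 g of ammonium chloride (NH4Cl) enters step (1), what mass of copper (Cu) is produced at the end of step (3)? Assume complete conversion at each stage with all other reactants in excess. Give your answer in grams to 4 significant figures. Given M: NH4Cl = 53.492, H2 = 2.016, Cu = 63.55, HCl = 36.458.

83.28 g

n(NH4Cl) = 140.2 / 53.492 = 2.6210 mol.
Reaction (1): NH4Cl→HCl ratio 1:1 ⇒ n(HCl) = 2.6210 mol.
Reaction (2): HCl→H2 ratio 2:1 ⇒ n(H2) = 1.3105 mol.
Reaction (3): H2→Cu ratio 1:1 ⇒ n(Cu) = 1.3105 mol.
Mass of Cu = 1.3105 × 63.55 = 83.281 g.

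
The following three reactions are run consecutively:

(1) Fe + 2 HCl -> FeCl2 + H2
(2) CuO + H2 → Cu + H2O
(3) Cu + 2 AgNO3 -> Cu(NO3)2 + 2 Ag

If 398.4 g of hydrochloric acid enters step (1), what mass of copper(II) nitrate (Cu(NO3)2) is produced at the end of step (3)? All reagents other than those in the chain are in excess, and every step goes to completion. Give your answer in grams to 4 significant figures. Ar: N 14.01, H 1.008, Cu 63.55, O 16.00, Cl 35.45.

M(HCl) = 1.008 + 35.45 = 36.458 g/mol.
M(Cu(NO3)2) = 63.55 + 2(14.01) + 6(16.00) = 187.57 g/mol.
n(HCl) = 398.4 / 36.458 = 10.928 mol.
Reaction (1): HCl→H2 ratio 2:1 ⇒ n(H2) = 5.4638 mol.
Reaction (2): H2→Cu ratio 1:1 ⇒ n(Cu) = 5.4638 mol.
Reaction (3): Cu→Cu(NO3)2 ratio 1:1 ⇒ n(Cu(NO3)2) = 5.4638 mol.
Mass of Cu(NO3)2 = 5.4638 × 187.57 = 1024.8 g.

1025 g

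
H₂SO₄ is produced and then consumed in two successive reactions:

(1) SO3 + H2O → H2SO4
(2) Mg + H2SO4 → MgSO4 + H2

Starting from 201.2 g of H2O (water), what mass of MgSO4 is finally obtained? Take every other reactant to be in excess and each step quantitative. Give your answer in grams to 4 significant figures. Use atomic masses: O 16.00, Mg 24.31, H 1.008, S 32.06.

M(H2O) = 2(1.008) + 16.00 = 18.016 g/mol.
M(MgSO4) = 24.31 + 32.06 + 4(16.00) = 120.37 g/mol.
n(H2O) = 201.20 / 18.016 = 11.168 mol.
Step 1 gives a 1:1 ratio of H2O to H2SO4, so n(H2SO4) = 11.168 mol.
In step 2 the H2SO4:MgSO4 ratio is 1:1, so n(MgSO4) = 11.168 mol.
Mass of MgSO4 = 11.168 × 120.37 = 1344.3 g.

1344 g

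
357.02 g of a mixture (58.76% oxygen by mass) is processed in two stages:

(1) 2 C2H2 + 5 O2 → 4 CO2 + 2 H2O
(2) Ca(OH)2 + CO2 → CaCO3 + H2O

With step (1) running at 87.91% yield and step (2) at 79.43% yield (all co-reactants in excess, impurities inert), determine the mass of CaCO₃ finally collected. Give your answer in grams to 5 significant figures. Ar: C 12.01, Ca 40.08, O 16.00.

366.55 g

Pure O2 = 357.02 × 0.5876 = 209.785 g.
M(O2) = 2(16.00) = 32.00 g/mol.
M(CaCO3) = 40.08 + 12.01 + 3(16.00) = 100.09 g/mol.
n(O2) = 209.785 / 32.00 = 6.55578 mol.
Step 1 (O2:CO2 = 5:4): theoretical n(CO2) = 5.24462 mol; at 87.91% yield, n(CO2) = 4.61055 mol.
Step 2 (CO2:CaCO3 = 1:1): theoretical n(CaCO3) = 4.61055 mol, so theoretical mass = 4.61055 × 100.09 = 461.470 g.
At 79.43% yield, actual mass of CaCO3 = 461.470 × 0.7943 = 366.545 g.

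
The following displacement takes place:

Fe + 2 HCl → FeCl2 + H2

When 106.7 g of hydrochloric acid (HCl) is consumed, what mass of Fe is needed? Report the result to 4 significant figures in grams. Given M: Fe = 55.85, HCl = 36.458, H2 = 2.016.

n(HCl) = 106.70 g / 36.458 g/mol = 2.9267 mol.
From the equation the HCl:Fe mole ratio is 2:1, so n(Fe) = 2.9267 × 1/2 = 1.4633 mol.
Mass of Fe = 1.4633 mol × 55.85 g/mol = 81.727 g.

81.73 g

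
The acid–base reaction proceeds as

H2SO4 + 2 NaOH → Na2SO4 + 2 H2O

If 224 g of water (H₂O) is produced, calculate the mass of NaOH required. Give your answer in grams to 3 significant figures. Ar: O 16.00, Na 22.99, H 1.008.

M(H2O) = 2(1.008) + 16.00 = 18.016 g/mol.
M(NaOH) = 22.99 + 16.00 + 1.008 = 39.998 g/mol.
n(H2O) = 224.0 g / 18.016 g/mol = 12.43 mol.
From the equation the H2O:NaOH mole ratio is 2:2, so n(NaOH) = 12.43 × 2/2 = 12.43 mol.
Mass of NaOH = 12.43 mol × 39.998 g/mol = 497.3 g.

497 g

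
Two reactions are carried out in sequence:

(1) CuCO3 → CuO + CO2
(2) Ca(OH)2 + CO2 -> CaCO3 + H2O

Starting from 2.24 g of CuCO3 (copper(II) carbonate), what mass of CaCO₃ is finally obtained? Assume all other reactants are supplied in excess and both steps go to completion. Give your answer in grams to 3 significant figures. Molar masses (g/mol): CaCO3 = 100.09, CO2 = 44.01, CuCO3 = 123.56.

1.81 g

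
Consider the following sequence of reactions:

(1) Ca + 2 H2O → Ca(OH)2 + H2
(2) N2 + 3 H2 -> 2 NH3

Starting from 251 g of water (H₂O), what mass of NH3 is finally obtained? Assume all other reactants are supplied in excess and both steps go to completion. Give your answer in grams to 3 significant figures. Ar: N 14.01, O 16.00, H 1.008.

79.1 g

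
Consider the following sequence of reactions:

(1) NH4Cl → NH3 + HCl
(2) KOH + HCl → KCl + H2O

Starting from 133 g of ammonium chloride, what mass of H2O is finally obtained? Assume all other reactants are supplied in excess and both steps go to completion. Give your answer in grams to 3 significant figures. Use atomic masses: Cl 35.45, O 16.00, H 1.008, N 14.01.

M(NH4Cl) = 14.01 + 4(1.008) + 35.45 = 53.492 g/mol.
M(H2O) = 2(1.008) + 16.00 = 18.016 g/mol.
n(NH4Cl) = 133.0 / 53.492 = 2.486 mol.
Step 1 gives a 1:1 ratio of NH4Cl to HCl, so n(HCl) = 2.486 mol.
In step 2 the HCl:H2O ratio is 1:1, so n(H2O) = 2.486 mol.
Mass of H2O = 2.486 × 18.016 = 44.79 g.

44.8 g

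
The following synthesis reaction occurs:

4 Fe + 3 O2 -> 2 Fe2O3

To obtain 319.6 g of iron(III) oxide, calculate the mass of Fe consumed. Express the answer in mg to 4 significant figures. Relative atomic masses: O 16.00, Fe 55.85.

223500 mg

M(Fe2O3) = 2(55.85) + 3(16.00) = 159.70 g/mol.
M(Fe) = 55.85 g/mol.
n(Fe2O3) = 319.60 g / 159.70 g/mol = 2.0013 mol.
From the equation the Fe2O3:Fe mole ratio is 2:4, so n(Fe) = 2.0013 × 4/2 = 4.0025 mol.
Mass of Fe = 4.0025 mol × 55.85 g/mol = 223.54 g.
Converting to mg: 223.54 g = 223500 mg.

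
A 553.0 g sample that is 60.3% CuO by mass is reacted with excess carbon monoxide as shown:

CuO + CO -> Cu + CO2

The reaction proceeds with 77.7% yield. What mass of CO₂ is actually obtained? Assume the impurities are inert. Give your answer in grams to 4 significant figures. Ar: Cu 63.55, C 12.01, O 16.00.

Pure CuO available = 553.0 g × 0.603 = 333.46 g.
M(CuO) = 63.55 + 16.00 = 79.55 g/mol.
M(CO2) = 12.01 + 2(16.00) = 44.01 g/mol.
n(CuO) = 333.46 g / 79.55 g/mol = 4.1918 mol.
From the equation the CuO:CO2 mole ratio is 1:1, so n(CO2) = 4.1918 × 1/1 = 4.1918 mol.
Mass of CO2 = 4.1918 mol × 44.01 g/mol = 184.48 g.
Actual mass collected = 184.48 g × 0.777 = 143.34 g.

143.3 g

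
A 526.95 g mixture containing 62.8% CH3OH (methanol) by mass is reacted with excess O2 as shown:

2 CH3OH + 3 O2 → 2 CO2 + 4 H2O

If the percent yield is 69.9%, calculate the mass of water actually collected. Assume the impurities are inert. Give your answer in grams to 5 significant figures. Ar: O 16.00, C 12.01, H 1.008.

Pure CH3OH available = 526.95 g × 0.628 = 330.925 g.
M(CH3OH) = 12.01 + 4(1.008) + 16.00 = 32.042 g/mol.
M(H2O) = 2(1.008) + 16.00 = 18.016 g/mol.
n(CH3OH) = 330.925 g / 32.042 g/mol = 10.3278 mol.
From the equation the CH3OH:H2O mole ratio is 2:4, so n(H2O) = 10.3278 × 4/2 = 20.6557 mol.
Mass of H2O = 20.6557 mol × 18.016 g/mol = 372.133 g.
Actual mass collected = 372.133 g × 0.699 = 260.121 g.

260.12 g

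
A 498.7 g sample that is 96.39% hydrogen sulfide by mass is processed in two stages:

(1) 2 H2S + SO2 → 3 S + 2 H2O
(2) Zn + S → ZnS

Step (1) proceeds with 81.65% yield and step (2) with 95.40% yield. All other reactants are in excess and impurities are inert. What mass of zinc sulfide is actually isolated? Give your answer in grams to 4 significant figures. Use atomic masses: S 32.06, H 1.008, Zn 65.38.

1606 g

Pure H2S = 498.7 × 0.9639 = 480.70 g.
M(H2S) = 2(1.008) + 32.06 = 34.076 g/mol.
M(ZnS) = 65.38 + 32.06 = 97.44 g/mol.
n(H2S) = 480.70 / 34.076 = 14.107 mol.
Step 1 (H2S:S = 2:3): theoretical n(S) = 21.160 mol; at 81.65% yield, n(S) = 17.277 mol.
Step 2 (S:ZnS = 1:1): theoretical n(ZnS) = 17.277 mol, so theoretical mass = 17.277 × 97.44 = 1683.5 g.
At 95.40% yield, actual mass of ZnS = 1683.5 × 0.9540 = 1606.0 g.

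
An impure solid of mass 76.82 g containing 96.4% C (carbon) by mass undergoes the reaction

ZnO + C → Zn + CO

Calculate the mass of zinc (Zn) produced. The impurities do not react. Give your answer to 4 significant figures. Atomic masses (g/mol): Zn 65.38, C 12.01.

403.1 g

Mass of pure C = 76.82 g × 0.964 = 74.054 g.
M(C) = 12.01 g/mol.
M(Zn) = 65.38 g/mol.
n(C) = 74.054 g / 12.01 g/mol = 6.1661 mol.
From the equation the C:Zn mole ratio is 1:1, so n(Zn) = 6.1661 × 1/1 = 6.1661 mol.
Mass of Zn = 6.1661 mol × 65.38 g/mol = 403.14 g.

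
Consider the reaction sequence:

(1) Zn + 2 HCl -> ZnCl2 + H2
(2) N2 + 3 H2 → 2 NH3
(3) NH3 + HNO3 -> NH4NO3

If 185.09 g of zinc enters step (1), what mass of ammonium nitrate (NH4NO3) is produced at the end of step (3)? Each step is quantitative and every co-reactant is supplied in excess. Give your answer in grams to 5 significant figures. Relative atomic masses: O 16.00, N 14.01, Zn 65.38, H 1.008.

M(Zn) = 65.38 g/mol.
M(NH4NO3) = 2(14.01) + 4(1.008) + 3(16.00) = 80.052 g/mol.
n(Zn) = 185.09 / 65.38 = 2.83099 mol.
Reaction (1): Zn→H2 ratio 1:1 ⇒ n(H2) = 2.83099 mol.
Reaction (2): H2→NH3 ratio 3:2 ⇒ n(NH3) = 1.88733 mol.
Reaction (3): NH3→NH4NO3 ratio 1:1 ⇒ n(NH4NO3) = 1.88733 mol.
Mass of NH4NO3 = 1.88733 × 80.052 = 151.084 g.

151.08 g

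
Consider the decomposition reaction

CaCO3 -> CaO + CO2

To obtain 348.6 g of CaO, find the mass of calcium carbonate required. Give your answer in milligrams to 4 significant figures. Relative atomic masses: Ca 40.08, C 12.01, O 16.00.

622200 mg

M(CaO) = 40.08 + 16.00 = 56.08 g/mol.
M(CaCO3) = 40.08 + 12.01 + 3(16.00) = 100.09 g/mol.
n(CaO) = 348.60 g / 56.08 g/mol = 6.2161 mol.
From the equation the CaO:CaCO3 mole ratio is 1:1, so n(CaCO3) = 6.2161 × 1/1 = 6.2161 mol.
Mass of CaCO3 = 6.2161 mol × 100.09 g/mol = 622.17 g.
Converting to mg: 622.17 g = 622200 mg.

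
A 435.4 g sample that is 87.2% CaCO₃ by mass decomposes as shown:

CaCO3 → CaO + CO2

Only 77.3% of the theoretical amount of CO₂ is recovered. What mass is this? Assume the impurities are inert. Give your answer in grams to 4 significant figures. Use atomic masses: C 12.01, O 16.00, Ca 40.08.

Pure CaCO3 available = 435.4 g × 0.872 = 379.67 g.
M(CaCO3) = 40.08 + 12.01 + 3(16.00) = 100.09 g/mol.
M(CO2) = 12.01 + 2(16.00) = 44.01 g/mol.
n(CaCO3) = 379.67 g / 100.09 g/mol = 3.7933 mol.
From the equation the CaCO3:CO2 mole ratio is 1:1, so n(CO2) = 3.7933 × 1/1 = 3.7933 mol.
Mass of CO2 = 3.7933 mol × 44.01 g/mol = 166.94 g.
Actual mass collected = 166.94 g × 0.773 = 129.05 g.

129.0 g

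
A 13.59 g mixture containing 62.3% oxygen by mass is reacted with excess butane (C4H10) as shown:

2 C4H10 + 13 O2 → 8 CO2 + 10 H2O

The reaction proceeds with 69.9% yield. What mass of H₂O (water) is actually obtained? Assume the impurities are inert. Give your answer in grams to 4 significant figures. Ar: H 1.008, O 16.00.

Pure O2 available = 13.59 g × 0.623 = 8.4666 g.
M(O2) = 2(16.00) = 32.00 g/mol.
M(H2O) = 2(1.008) + 16.00 = 18.016 g/mol.
n(O2) = 8.4666 g / 32.00 g/mol = 0.26458 mol.
From the equation the O2:H2O mole ratio is 13:10, so n(H2O) = 0.26458 × 10/13 = 0.20352 mol.
Mass of H2O = 0.20352 mol × 18.016 g/mol = 3.6667 g.
Actual mass collected = 3.6667 g × 0.699 = 2.5630 g.

2.563 g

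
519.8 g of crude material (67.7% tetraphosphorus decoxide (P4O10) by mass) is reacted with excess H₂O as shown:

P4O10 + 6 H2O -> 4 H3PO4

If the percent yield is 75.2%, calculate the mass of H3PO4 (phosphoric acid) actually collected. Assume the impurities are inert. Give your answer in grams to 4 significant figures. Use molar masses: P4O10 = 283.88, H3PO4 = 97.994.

Pure P4O10 available = 519.8 g × 0.677 = 351.90 g.
n(P4O10) = 351.90 g / 283.88 g/mol = 1.2396 mol.
From the equation the P4O10:H3PO4 mole ratio is 1:4, so n(H3PO4) = 1.2396 × 4/1 = 4.9585 mol.
Mass of H3PO4 = 4.9585 mol × 97.994 g/mol = 485.90 g.
Actual mass collected = 485.90 g × 0.752 = 365.40 g.

365.4 g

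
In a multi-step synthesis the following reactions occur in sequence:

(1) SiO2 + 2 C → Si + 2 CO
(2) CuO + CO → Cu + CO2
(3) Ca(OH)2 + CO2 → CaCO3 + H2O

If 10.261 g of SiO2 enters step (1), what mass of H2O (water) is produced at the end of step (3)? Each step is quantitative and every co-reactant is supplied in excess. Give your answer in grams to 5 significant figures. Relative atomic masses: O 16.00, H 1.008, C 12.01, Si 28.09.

6.1528 g

M(SiO2) = 28.09 + 2(16.00) = 60.09 g/mol.
M(H2O) = 2(1.008) + 16.00 = 18.016 g/mol.
n(SiO2) = 10.261 / 60.09 = 0.170761 mol.
Reaction (1): SiO2→CO ratio 1:2 ⇒ n(CO) = 0.341521 mol.
Reaction (2): CO→CO2 ratio 1:1 ⇒ n(CO2) = 0.341521 mol.
Reaction (3): CO2→H2O ratio 1:1 ⇒ n(H2O) = 0.341521 mol.
Mass of H2O = 0.341521 × 18.016 = 6.15284 g.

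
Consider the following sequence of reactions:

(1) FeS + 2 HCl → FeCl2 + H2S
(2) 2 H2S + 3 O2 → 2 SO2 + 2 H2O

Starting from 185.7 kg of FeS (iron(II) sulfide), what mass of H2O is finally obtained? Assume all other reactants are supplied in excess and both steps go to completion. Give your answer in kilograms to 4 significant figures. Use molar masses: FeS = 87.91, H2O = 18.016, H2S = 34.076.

38.06 kg

185.7 kg = 185700 g.
n(FeS) = 185700 / 87.91 = 2112.4 mol.
Step 1 gives a 1:1 ratio of FeS to H2S, so n(H2S) = 2112.4 mol.
In step 2 the H2S:H2O ratio is 2:2, so n(H2O) = 2112.4 mol.
Mass of H2O = 2112.4 × 18.016 = 38057 g = 38.06 kg.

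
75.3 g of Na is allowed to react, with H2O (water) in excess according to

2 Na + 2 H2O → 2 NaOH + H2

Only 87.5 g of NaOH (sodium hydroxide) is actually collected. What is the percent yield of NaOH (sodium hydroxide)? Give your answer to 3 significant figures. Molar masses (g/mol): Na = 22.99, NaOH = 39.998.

n(Na) = 75.30 g / 22.99 g/mol = 3.275 mol.
From the equation the Na:NaOH mole ratio is 2:2, so n(NaOH) = 3.275 × 2/2 = 3.275 mol.
Mass of NaOH = 3.275 mol × 39.998 g/mol = 131.0 g.
This is the theoretical yield. Percent yield = 87.5 g / 131.0 g × 100% = 66.79%.

66.8 %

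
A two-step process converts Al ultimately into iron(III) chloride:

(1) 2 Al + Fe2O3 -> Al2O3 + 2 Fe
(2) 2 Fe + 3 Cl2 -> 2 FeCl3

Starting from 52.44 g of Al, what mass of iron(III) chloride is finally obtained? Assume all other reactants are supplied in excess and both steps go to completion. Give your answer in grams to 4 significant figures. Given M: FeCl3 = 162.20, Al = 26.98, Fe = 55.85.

n(Al) = 52.440 / 26.98 = 1.9437 mol.
Step 1 gives a 2:2 ratio of Al to Fe, so n(Fe) = 1.9437 mol.
In step 2 the Fe:FeCl3 ratio is 2:2, so n(FeCl3) = 1.9437 mol.
Mass of FeCl3 = 1.9437 × 162.20 = 315.26 g.

315.3 g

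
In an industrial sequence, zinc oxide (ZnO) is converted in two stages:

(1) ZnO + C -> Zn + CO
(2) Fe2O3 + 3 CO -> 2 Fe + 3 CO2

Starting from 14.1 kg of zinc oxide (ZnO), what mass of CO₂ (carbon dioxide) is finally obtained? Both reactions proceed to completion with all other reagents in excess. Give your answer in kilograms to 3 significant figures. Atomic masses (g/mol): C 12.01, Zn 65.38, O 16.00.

7.63 kg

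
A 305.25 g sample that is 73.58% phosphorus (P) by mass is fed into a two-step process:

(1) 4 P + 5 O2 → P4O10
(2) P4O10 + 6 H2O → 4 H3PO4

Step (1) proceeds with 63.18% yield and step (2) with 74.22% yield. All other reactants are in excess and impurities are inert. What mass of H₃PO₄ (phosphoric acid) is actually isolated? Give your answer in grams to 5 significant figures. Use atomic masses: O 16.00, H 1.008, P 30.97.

333.25 g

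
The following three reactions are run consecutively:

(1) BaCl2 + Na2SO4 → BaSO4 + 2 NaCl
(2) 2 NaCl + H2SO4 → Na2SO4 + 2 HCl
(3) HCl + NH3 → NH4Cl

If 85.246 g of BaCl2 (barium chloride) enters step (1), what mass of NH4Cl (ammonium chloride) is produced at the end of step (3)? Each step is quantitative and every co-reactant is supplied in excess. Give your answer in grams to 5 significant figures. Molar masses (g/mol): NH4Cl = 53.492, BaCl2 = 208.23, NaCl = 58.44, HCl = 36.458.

43.798 g

n(BaCl2) = 85.246 / 208.23 = 0.409384 mol.
Reaction (1): BaCl2→NaCl ratio 1:2 ⇒ n(NaCl) = 0.818768 mol.
Reaction (2): NaCl→HCl ratio 2:2 ⇒ n(HCl) = 0.818768 mol.
Reaction (3): HCl→NH4Cl ratio 1:1 ⇒ n(NH4Cl) = 0.818768 mol.
Mass of NH4Cl = 0.818768 × 53.492 = 43.7975 g.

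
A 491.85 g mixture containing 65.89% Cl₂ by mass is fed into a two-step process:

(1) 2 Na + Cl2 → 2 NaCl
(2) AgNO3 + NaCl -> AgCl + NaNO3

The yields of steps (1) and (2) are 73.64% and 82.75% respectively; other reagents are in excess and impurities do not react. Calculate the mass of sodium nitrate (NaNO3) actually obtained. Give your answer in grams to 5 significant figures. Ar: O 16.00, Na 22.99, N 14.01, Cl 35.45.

473.52 g

Pure Cl2 = 491.85 × 0.6589 = 324.080 g.
M(Cl2) = 2(35.45) = 70.90 g/mol.
M(NaNO3) = 22.99 + 14.01 + 3(16.00) = 85.00 g/mol.
n(Cl2) = 324.080 / 70.90 = 4.57094 mol.
Step 1 (Cl2:NaCl = 1:2): theoretical n(NaCl) = 9.14189 mol; at 73.64% yield, n(NaCl) = 6.73209 mol.
Step 2 (NaCl:NaNO3 = 1:1): theoretical n(NaNO3) = 6.73209 mol, so theoretical mass = 6.73209 × 85.00 = 572.227 g.
At 82.75% yield, actual mass of NaNO3 = 572.227 × 0.8275 = 473.518 g.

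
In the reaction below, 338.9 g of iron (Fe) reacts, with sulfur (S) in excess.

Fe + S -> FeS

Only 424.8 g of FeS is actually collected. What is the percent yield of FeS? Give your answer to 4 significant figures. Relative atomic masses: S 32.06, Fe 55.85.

79.63 %

M(Fe) = 55.85 g/mol.
M(FeS) = 55.85 + 32.06 = 87.91 g/mol.
n(Fe) = 338.90 g / 55.85 g/mol = 6.0680 mol.
From the equation the Fe:FeS mole ratio is 1:1, so n(FeS) = 6.0680 × 1/1 = 6.0680 mol.
Mass of FeS = 6.0680 mol × 87.91 g/mol = 533.44 g.
This is the theoretical yield. Percent yield = 424.8 g / 533.44 g × 100% = 79.634%.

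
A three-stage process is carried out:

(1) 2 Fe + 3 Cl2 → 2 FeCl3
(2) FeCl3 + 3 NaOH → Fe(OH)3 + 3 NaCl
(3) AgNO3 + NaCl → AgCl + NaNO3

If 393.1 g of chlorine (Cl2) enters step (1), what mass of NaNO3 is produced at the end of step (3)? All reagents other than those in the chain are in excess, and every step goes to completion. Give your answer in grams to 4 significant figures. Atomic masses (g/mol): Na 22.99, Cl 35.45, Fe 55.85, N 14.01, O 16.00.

942.6 g

M(Cl2) = 2(35.45) = 70.90 g/mol.
M(NaNO3) = 22.99 + 14.01 + 3(16.00) = 85.00 g/mol.
n(Cl2) = 393.1 / 70.90 = 5.5444 mol.
Reaction (1): Cl2→FeCl3 ratio 3:2 ⇒ n(FeCl3) = 3.6963 mol.
Reaction (2): FeCl3→NaCl ratio 1:3 ⇒ n(NaCl) = 11.089 mol.
Reaction (3): NaCl→NaNO3 ratio 1:1 ⇒ n(NaNO3) = 11.089 mol.
Mass of NaNO3 = 11.089 × 85.00 = 942.55 g.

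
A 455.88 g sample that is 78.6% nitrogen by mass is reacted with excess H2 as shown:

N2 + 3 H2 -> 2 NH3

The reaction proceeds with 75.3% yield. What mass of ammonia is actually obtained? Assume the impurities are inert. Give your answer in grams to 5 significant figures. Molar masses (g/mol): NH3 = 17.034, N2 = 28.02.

328.05 g

Pure N2 available = 455.88 g × 0.786 = 358.322 g.
n(N2) = 358.322 g / 28.02 g/mol = 12.7881 mol.
From the equation the N2:NH3 mole ratio is 1:2, so n(NH3) = 12.7881 × 2/1 = 25.5761 mol.
Mass of NH3 = 25.5761 mol × 17.034 g/mol = 435.664 g.
Actual mass collected = 435.664 g × 0.753 = 328.055 g.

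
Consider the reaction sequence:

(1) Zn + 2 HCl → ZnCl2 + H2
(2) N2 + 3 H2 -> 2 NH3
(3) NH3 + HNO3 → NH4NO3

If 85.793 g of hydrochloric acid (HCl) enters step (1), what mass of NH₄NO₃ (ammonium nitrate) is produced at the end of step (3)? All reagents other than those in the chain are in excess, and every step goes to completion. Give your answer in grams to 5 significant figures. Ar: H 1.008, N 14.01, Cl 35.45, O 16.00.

M(HCl) = 1.008 + 35.45 = 36.458 g/mol.
M(NH4NO3) = 2(14.01) + 4(1.008) + 3(16.00) = 80.052 g/mol.
n(HCl) = 85.793 / 36.458 = 2.35320 mol.
Reaction (1): HCl→H2 ratio 2:1 ⇒ n(H2) = 1.17660 mol.
Reaction (2): H2→NH3 ratio 3:2 ⇒ n(NH3) = 0.784400 mol.
Reaction (3): NH3→NH4NO3 ratio 1:1 ⇒ n(NH4NO3) = 0.784400 mol.
Mass of NH4NO3 = 0.784400 × 80.052 = 62.7928 g.

62.793 g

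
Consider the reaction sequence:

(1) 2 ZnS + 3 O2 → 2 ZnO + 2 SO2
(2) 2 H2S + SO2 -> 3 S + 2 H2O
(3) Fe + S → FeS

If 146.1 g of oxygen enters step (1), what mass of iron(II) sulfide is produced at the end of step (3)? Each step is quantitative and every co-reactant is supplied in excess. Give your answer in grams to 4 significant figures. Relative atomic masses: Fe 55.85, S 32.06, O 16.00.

802.7 g

M(O2) = 2(16.00) = 32.00 g/mol.
M(FeS) = 55.85 + 32.06 = 87.91 g/mol.
n(O2) = 146.1 / 32.00 = 4.5656 mol.
Reaction (1): O2→SO2 ratio 3:2 ⇒ n(SO2) = 3.0437 mol.
Reaction (2): SO2→S ratio 1:3 ⇒ n(S) = 9.1312 mol.
Reaction (3): S→FeS ratio 1:1 ⇒ n(FeS) = 9.1312 mol.
Mass of FeS = 9.1312 × 87.91 = 802.73 g.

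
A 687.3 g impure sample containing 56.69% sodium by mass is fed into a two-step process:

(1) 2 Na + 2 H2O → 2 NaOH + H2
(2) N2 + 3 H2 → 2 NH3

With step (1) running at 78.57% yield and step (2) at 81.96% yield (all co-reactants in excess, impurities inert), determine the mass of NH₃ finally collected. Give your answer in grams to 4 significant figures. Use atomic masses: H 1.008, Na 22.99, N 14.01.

Pure Na = 687.3 × 0.5669 = 389.63 g.
M(Na) = 22.99 g/mol.
M(NH3) = 14.01 + 3(1.008) = 17.034 g/mol.
n(Na) = 389.63 / 22.99 = 16.948 mol.
Step 1 (Na:H2 = 2:1): theoretical n(H2) = 8.4739 mol; at 78.57% yield, n(H2) = 6.6580 mol.
Step 2 (H2:NH3 = 3:2): theoretical n(NH3) = 4.4386 mol, so theoretical mass = 4.4386 × 17.034 = 75.608 g.
At 81.96% yield, actual mass of NH3 = 75.608 × 0.8196 = 61.968 g.

61.97 g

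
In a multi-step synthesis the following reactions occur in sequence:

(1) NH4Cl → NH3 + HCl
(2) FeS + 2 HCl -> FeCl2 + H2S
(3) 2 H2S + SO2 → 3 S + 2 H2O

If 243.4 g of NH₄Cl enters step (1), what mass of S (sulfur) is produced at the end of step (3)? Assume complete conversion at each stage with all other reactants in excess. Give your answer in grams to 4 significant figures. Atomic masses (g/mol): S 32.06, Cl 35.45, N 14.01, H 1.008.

M(NH4Cl) = 14.01 + 4(1.008) + 35.45 = 53.492 g/mol.
M(S) = 32.06 g/mol.
n(NH4Cl) = 243.4 / 53.492 = 4.5502 mol.
Reaction (1): NH4Cl→HCl ratio 1:1 ⇒ n(HCl) = 4.5502 mol.
Reaction (2): HCl→H2S ratio 2:1 ⇒ n(H2S) = 2.2751 mol.
Reaction (3): H2S→S ratio 2:3 ⇒ n(S) = 3.4127 mol.
Mass of S = 3.4127 × 32.06 = 109.41 g.

109.4 g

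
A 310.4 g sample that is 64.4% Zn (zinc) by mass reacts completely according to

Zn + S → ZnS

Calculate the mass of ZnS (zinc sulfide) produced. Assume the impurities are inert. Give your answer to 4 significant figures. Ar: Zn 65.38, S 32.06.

Mass of pure Zn = 310.4 g × 0.644 = 199.90 g.
M(Zn) = 65.38 g/mol.
M(ZnS) = 65.38 + 32.06 = 97.44 g/mol.
n(Zn) = 199.90 g / 65.38 g/mol = 3.0575 mol.
From the equation the Zn:ZnS mole ratio is 1:1, so n(ZnS) = 3.0575 × 1/1 = 3.0575 mol.
Mass of ZnS = 3.0575 mol × 97.44 g/mol = 297.92 g.

297.9 g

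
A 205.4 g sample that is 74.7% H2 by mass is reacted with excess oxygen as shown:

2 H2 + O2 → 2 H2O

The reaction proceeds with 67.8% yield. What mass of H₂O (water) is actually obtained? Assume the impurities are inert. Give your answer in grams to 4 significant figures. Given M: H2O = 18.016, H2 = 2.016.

929.6 g

Pure H2 available = 205.4 g × 0.747 = 153.43 g.
n(H2) = 153.43 g / 2.016 g/mol = 76.108 mol.
From the equation the H2:H2O mole ratio is 2:2, so n(H2O) = 76.108 × 2/2 = 76.108 mol.
Mass of H2O = 76.108 mol × 18.016 g/mol = 1371.2 g.
Actual mass collected = 1371.2 g × 0.678 = 929.65 g.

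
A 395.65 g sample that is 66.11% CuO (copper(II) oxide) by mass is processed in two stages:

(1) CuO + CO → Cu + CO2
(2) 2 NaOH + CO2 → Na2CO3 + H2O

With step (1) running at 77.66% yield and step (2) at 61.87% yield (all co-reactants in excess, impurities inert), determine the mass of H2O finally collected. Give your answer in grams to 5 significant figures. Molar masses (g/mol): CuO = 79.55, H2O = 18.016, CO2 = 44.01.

28.463 g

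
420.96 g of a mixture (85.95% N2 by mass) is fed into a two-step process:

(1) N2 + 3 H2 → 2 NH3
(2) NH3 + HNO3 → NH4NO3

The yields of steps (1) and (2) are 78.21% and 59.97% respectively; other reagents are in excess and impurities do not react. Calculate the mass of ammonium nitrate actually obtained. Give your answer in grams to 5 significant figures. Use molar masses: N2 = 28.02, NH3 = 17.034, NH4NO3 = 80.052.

Pure N2 = 420.96 × 0.8595 = 361.815 g.
n(N2) = 361.815 / 28.02 = 12.9127 mol.
Step 1 (N2:NH3 = 1:2): theoretical n(NH3) = 25.8255 mol; at 78.21% yield, n(NH3) = 20.1981 mol.
Step 2 (NH3:NH4NO3 = 1:1): theoretical n(NH4NO3) = 20.1981 mol, so theoretical mass = 20.1981 × 80.052 = 1616.90 g.
At 59.97% yield, actual mass of NH4NO3 = 1616.90 × 0.5997 = 969.655 g.

969.65 g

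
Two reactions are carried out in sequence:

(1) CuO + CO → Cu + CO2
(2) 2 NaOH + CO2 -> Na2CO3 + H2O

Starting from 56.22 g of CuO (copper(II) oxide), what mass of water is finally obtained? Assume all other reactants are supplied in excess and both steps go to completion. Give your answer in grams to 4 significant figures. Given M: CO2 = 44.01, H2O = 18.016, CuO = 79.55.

n(CuO) = 56.220 / 79.55 = 0.70673 mol.
Step 1 gives a 1:1 ratio of CuO to CO2, so n(CO2) = 0.70673 mol.
In step 2 the CO2:H2O ratio is 1:1, so n(H2O) = 0.70673 mol.
Mass of H2O = 0.70673 × 18.016 = 12.732 g.

12.73 g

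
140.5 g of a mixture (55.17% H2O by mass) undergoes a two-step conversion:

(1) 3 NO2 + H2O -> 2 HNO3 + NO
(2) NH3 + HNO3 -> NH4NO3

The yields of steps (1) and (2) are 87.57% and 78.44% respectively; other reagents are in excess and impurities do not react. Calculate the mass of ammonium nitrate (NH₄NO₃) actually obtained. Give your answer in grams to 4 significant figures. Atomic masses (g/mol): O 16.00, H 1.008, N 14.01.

Pure H2O = 140.5 × 0.5517 = 77.514 g.
M(H2O) = 2(1.008) + 16.00 = 18.016 g/mol.
M(NH4NO3) = 2(14.01) + 4(1.008) + 3(16.00) = 80.052 g/mol.
n(H2O) = 77.514 / 18.016 = 4.3025 mol.
Step 1 (H2O:HNO3 = 1:2): theoretical n(HNO3) = 8.6050 mol; at 87.57% yield, n(HNO3) = 7.5354 mol.
Step 2 (HNO3:NH4NO3 = 1:1): theoretical n(NH4NO3) = 7.5354 mol, so theoretical mass = 7.5354 × 80.052 = 603.22 g.
At 78.44% yield, actual mass of NH4NO3 = 603.22 × 0.7844 = 473.17 g.

473.2 g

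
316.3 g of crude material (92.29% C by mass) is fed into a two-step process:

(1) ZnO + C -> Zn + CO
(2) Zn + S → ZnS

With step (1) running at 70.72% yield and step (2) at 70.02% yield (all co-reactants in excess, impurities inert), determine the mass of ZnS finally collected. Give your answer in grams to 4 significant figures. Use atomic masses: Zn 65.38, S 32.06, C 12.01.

1173 g

Pure C = 316.3 × 0.9229 = 291.91 g.
M(C) = 12.01 g/mol.
M(ZnS) = 65.38 + 32.06 = 97.44 g/mol.
n(C) = 291.91 / 12.01 = 24.306 mol.
Step 1 (C:Zn = 1:1): theoretical n(Zn) = 24.306 mol; at 70.72% yield, n(Zn) = 17.189 mol.
Step 2 (Zn:ZnS = 1:1): theoretical n(ZnS) = 17.189 mol, so theoretical mass = 17.189 × 97.44 = 1674.9 g.
At 70.02% yield, actual mass of ZnS = 1674.9 × 0.7002 = 1172.8 g.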